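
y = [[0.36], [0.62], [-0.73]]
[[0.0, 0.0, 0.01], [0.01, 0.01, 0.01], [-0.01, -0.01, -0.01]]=y @ [[0.01,0.01,0.02]]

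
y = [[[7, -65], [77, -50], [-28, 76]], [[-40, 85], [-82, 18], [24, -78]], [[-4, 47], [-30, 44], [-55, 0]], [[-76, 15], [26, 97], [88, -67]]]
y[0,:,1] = [-65, -50, 76]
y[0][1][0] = 77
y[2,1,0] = -30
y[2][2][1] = 0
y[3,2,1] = -67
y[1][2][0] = 24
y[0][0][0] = 7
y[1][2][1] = -78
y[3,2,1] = -67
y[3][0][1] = 15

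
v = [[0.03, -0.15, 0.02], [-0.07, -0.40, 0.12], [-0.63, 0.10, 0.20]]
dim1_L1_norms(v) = [0.2, 0.59, 0.93]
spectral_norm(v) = 0.67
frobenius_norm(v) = 0.81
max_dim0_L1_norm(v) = 0.73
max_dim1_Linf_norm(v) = 0.63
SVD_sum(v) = [[0.04, -0.0, -0.01],[-0.06, 0.01, 0.02],[-0.63, 0.07, 0.21]] + [[-0.00, -0.15, 0.04], [-0.01, -0.41, 0.1], [0.00, 0.03, -0.01]] + [[-0.0, -0.00, -0.0], [0.0, 0.0, 0.00], [-0.00, -0.00, -0.00]]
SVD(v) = [[-0.06, -0.34, 0.94], [0.09, -0.94, -0.33], [0.99, 0.07, 0.08]] @ diag([0.6716826215159387, 0.4458964179451917, 0.0043405549326153686]) @ [[-0.94, 0.11, 0.31], [0.03, 0.97, -0.24], [-0.33, -0.22, -0.92]]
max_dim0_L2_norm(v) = 0.63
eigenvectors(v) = [[-0.04, 0.34, -0.32], [0.19, 0.22, -0.93], [0.98, 0.91, -0.18]]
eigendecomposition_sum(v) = [[0.02,  -0.01,  -0.01], [-0.12,  0.03,  0.04], [-0.61,  0.17,  0.19]] + [[-0.01, 0.0, -0.00], [-0.01, 0.0, -0.0], [-0.03, 0.01, -0.00]] + [[0.02,-0.15,0.03], [0.05,-0.44,0.09], [0.01,-0.08,0.02]]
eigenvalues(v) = [0.24, -0.01, -0.4]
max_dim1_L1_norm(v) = 0.93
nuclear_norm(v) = 1.12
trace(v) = -0.17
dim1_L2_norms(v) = [0.15, 0.42, 0.67]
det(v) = 0.00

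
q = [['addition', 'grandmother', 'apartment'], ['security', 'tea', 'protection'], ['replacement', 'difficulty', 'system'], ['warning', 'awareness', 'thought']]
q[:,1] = ['grandmother', 'tea', 'difficulty', 'awareness']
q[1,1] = 'tea'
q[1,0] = 'security'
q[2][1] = 'difficulty'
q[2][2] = 'system'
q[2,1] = 'difficulty'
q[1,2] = 'protection'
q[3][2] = 'thought'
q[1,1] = 'tea'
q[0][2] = 'apartment'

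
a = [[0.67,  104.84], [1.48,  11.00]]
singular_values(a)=[105.42, 1.4]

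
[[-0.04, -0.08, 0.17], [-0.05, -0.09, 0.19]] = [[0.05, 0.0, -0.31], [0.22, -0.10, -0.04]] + [[-0.09, -0.08, 0.48], [-0.27, 0.01, 0.23]]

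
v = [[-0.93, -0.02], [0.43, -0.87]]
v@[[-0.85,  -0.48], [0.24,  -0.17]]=[[0.79,0.45], [-0.57,-0.06]]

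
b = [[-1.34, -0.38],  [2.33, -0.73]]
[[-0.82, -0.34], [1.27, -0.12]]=b@ [[0.58,0.11], [0.11,0.52]]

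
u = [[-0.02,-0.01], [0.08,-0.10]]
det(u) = 0.003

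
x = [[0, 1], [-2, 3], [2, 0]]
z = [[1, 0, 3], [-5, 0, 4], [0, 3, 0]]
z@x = [[6, 1], [8, -5], [-6, 9]]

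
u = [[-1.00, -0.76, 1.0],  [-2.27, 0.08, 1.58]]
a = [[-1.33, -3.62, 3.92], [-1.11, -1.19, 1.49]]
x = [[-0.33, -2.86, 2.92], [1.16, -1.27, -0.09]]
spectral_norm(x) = 4.18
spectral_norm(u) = 3.11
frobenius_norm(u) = 3.20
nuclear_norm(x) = 5.71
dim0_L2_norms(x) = [1.21, 3.13, 2.92]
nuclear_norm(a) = 6.49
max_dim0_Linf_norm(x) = 2.92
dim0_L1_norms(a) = [2.44, 4.81, 5.41]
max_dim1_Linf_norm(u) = 2.27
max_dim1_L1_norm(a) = 8.87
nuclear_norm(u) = 3.86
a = x + u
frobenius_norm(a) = 5.93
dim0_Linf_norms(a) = [1.33, 3.62, 3.92]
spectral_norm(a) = 5.90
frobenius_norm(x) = 4.45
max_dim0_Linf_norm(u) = 2.27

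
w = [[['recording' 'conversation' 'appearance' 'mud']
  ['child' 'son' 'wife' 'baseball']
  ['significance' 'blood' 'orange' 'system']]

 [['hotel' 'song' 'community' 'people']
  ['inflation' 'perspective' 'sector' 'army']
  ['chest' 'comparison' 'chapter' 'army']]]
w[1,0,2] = 'community'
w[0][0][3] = 'mud'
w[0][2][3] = 'system'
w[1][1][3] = 'army'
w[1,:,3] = ['people', 'army', 'army']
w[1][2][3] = 'army'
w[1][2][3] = 'army'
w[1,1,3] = 'army'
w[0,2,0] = 'significance'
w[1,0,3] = 'people'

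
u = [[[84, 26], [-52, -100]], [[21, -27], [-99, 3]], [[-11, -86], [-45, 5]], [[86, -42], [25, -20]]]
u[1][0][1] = -27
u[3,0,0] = 86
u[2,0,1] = -86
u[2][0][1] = -86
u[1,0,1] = -27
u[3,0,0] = 86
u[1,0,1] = -27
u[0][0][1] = 26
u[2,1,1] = 5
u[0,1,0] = -52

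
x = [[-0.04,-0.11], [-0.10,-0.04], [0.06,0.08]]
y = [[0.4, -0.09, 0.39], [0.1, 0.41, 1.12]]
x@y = [[-0.03,-0.04,-0.14],[-0.04,-0.01,-0.08],[0.03,0.03,0.11]]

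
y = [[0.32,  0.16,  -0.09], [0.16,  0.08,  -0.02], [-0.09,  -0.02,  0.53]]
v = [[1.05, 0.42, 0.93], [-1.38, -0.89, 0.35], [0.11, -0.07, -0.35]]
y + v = [[1.37, 0.58, 0.84], [-1.22, -0.81, 0.33], [0.02, -0.09, 0.18]]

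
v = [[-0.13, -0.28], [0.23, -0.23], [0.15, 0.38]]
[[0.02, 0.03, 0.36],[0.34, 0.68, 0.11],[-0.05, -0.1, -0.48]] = v @ [[0.96, 1.93, -0.56], [-0.50, -1.02, -1.04]]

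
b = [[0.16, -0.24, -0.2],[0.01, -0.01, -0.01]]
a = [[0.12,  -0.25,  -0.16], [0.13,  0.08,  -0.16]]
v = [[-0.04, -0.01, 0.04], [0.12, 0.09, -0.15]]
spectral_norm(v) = 0.22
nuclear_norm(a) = 0.54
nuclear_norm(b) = 0.35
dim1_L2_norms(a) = [0.32, 0.22]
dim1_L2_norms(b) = [0.35, 0.02]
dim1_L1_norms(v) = [0.09, 0.36]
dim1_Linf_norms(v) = [0.04, 0.15]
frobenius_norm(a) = 0.39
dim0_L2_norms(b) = [0.16, 0.24, 0.2]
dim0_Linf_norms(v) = [0.12, 0.09, 0.15]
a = v + b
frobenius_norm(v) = 0.22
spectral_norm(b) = 0.35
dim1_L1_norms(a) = [0.53, 0.37]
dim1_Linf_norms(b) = [0.24, 0.01]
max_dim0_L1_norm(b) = 0.25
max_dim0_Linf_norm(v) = 0.15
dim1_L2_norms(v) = [0.06, 0.21]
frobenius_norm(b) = 0.35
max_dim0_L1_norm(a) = 0.33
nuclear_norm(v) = 0.23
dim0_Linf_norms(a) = [0.13, 0.25, 0.16]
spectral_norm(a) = 0.33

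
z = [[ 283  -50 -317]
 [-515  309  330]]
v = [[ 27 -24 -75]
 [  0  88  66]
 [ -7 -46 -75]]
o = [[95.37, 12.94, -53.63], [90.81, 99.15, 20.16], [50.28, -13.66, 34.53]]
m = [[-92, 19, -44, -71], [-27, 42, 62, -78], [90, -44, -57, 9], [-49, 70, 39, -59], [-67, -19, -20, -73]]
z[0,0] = 283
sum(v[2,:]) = -128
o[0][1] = 12.94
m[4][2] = -20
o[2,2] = 34.53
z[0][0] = 283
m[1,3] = -78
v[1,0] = 0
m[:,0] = [-92, -27, 90, -49, -67]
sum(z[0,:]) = -84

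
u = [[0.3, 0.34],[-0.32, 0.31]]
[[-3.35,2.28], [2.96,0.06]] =u @ [[-10.13, 3.41],[-0.91, 3.70]]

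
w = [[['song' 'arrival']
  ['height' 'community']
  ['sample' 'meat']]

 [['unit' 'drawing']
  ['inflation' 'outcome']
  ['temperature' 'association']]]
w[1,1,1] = 'outcome'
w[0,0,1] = 'arrival'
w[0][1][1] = 'community'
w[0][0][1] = 'arrival'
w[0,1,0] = 'height'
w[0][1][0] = 'height'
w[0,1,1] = 'community'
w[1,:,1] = ['drawing', 'outcome', 'association']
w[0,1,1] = 'community'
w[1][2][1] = 'association'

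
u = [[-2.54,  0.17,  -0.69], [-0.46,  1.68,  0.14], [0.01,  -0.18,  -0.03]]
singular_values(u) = [2.72, 1.63, 0.0]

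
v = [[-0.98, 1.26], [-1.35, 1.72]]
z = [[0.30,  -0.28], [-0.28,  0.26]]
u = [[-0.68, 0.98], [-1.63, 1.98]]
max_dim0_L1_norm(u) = 2.96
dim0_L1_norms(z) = [0.58, 0.54]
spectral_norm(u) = 2.83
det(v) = 0.02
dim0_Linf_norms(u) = [1.63, 1.98]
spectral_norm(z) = 0.56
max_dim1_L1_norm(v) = 3.07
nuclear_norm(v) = 2.71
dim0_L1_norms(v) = [2.33, 2.98]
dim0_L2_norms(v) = [1.67, 2.13]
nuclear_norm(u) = 2.92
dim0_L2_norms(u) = [1.77, 2.21]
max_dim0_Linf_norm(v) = 1.72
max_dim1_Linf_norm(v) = 1.72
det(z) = -0.00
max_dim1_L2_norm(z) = 0.41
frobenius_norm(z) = 0.56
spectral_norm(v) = 2.71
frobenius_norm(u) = 2.83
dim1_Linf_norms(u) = [0.98, 1.98]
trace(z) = 0.56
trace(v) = 0.74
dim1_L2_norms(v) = [1.6, 2.19]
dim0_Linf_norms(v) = [1.35, 1.72]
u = z + v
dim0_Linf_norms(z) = [0.3, 0.28]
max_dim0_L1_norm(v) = 2.98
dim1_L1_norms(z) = [0.58, 0.54]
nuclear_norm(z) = 0.56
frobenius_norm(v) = 2.71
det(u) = 0.25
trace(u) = 1.30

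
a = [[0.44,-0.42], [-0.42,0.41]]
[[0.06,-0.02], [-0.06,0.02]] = a@[[-0.29, 0.08], [-0.45, 0.13]]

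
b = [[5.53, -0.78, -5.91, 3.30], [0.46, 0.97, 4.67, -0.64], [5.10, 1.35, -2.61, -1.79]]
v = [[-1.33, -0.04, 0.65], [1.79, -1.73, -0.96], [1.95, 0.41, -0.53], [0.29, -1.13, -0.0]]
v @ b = [[-4.06, 1.88, 5.98, -5.53], [4.21, -4.37, -16.15, 8.73], [8.27, -1.84, -8.23, 7.12], [1.08, -1.32, -6.99, 1.68]]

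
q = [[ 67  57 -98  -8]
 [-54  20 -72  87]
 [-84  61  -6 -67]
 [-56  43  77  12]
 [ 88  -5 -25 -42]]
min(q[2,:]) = -84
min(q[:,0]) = -84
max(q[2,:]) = 61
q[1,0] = -54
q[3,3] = 12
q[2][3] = -67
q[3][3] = 12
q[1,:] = [-54, 20, -72, 87]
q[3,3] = 12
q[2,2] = -6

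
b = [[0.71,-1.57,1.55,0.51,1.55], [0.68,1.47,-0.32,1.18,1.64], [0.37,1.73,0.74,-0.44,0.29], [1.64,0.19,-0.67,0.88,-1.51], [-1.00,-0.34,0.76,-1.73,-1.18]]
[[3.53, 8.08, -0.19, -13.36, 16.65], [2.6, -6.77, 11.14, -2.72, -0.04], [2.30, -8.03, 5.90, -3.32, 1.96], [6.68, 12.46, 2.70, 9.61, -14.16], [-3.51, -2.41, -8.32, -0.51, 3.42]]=b @ [[4.42, 3.96, 2.94, 1.20, -1.05], [0.1, -4.68, 2.93, 0.45, -2.08], [0.47, 1.12, -1.09, -5.4, 5.11], [-0.33, 2.83, 0.37, -0.77, -1.87], [-0.01, -3.39, 2.47, -3.06, 4.62]]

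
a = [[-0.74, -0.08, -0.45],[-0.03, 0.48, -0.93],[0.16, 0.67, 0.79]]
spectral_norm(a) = 1.38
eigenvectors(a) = [[(1+0j), -0.09-0.16j, -0.09+0.16j], [(-0.04+0j), (-0.75+0j), (-0.75-0j)], [(-0.09+0j), 0.11+0.63j, 0.11-0.63j]]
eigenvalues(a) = [(-0.7+0j), (0.61+0.78j), (0.61-0.78j)]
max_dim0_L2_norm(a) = 1.3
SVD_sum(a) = [[-0.25, -0.09, -0.64], [-0.29, -0.11, -0.74], [0.31, 0.12, 0.81]] + [[-0.04, -0.14, 0.04], [0.16, 0.62, -0.15], [0.12, 0.46, -0.11]] + [[-0.46, 0.16, 0.15], [0.1, -0.03, -0.03], [-0.27, 0.09, 0.09]]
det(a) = -0.69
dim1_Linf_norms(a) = [0.74, 0.93, 0.79]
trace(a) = 0.53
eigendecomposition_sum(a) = [[(-0.71+0j), (0.05+0j), (-0.18-0j)], [0.03-0.00j, (-0-0j), 0.01+0.00j], [(0.06-0j), -0.00-0.00j, (0.02+0j)]] + [[-0.01-0.00j, -0.07+0.10j, (-0.13-0.06j)],[-0.03+0.05j, (0.24+0.44j), -0.47+0.38j],[(0.05+0.02j), 0.34-0.27j, (0.39+0.34j)]] + [[-0.01+0.00j, (-0.07-0.1j), (-0.13+0.06j)],[(-0.03-0.05j), (0.24-0.44j), (-0.47-0.38j)],[0.05-0.02j, (0.34+0.27j), 0.39-0.34j]]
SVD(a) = [[0.50, 0.18, -0.85], [0.58, -0.79, 0.18], [-0.64, -0.58, -0.5]] @ diag([1.3771986283130029, 0.8342175790820958, 0.5989198351392204]) @ [[-0.36, -0.14, -0.92], [-0.25, -0.94, 0.23], [0.9, -0.31, -0.30]]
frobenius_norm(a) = 1.72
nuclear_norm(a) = 2.81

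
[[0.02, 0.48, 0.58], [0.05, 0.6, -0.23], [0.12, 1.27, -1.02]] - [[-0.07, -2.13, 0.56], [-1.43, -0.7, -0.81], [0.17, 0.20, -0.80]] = [[0.09,2.61,0.02], [1.48,1.3,0.58], [-0.05,1.07,-0.22]]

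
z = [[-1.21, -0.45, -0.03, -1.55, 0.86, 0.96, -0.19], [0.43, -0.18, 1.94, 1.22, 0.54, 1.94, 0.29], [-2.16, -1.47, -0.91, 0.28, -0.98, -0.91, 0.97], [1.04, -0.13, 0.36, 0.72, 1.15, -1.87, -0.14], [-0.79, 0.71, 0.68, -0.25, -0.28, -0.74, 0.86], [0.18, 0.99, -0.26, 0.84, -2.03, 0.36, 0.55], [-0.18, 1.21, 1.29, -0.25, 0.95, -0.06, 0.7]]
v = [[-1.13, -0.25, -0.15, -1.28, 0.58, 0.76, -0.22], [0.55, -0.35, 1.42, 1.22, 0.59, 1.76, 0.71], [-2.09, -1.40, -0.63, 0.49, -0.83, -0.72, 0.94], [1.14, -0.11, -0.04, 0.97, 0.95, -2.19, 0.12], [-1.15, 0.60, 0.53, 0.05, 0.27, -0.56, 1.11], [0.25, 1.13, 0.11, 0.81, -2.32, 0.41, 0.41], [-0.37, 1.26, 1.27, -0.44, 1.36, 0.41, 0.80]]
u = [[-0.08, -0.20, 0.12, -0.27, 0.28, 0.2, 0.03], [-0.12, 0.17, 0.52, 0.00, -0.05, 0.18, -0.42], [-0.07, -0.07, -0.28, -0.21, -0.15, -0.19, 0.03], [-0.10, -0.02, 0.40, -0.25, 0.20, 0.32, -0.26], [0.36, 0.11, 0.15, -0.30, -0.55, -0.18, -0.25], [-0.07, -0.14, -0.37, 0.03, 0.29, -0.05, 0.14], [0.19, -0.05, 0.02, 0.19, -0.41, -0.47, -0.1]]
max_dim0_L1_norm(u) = 1.93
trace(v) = 0.34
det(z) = 0.30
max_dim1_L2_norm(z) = 3.23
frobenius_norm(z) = 6.81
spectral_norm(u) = 1.10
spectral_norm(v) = 3.59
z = v + u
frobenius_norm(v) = 6.81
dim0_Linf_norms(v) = [2.09, 1.4, 1.42, 1.28, 2.32, 2.19, 1.11]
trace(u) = -1.14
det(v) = 0.00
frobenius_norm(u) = 1.68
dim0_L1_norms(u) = [0.99, 0.76, 1.86, 1.25, 1.93, 1.59, 1.23]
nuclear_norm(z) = 15.20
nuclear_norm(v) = 15.04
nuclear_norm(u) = 3.38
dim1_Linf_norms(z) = [1.55, 1.94, 2.16, 1.87, 0.86, 2.03, 1.29]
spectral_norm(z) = 3.98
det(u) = 0.00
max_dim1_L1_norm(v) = 7.1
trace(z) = -0.80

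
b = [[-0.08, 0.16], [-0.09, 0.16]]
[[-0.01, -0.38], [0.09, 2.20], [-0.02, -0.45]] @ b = [[0.03, -0.06], [-0.21, 0.37], [0.04, -0.08]]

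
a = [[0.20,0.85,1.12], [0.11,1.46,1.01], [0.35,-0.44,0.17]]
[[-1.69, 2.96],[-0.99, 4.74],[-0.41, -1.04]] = a @ [[1.08, 0.8], [0.87, 3.06], [-2.36, 0.18]]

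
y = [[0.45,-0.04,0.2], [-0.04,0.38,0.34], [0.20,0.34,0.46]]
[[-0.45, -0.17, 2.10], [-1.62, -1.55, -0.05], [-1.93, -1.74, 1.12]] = y@[[1.15, 2.18, 3.66], [0.15, 1.11, -1.5], [-4.80, -5.55, 1.95]]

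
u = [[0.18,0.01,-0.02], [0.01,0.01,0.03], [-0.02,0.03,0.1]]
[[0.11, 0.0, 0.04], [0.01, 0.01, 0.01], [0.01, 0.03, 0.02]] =u @ [[0.62, -0.01, 0.26], [-0.01, 0.67, 0.13], [0.26, 0.13, 0.24]]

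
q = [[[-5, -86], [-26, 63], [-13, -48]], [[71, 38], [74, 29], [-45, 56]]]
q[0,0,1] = -86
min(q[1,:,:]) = -45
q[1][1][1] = 29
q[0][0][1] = -86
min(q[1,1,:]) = 29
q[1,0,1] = 38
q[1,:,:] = [[71, 38], [74, 29], [-45, 56]]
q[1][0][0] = 71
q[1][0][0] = 71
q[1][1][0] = 74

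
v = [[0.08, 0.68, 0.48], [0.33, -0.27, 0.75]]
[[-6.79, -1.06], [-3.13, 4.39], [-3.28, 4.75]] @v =[[-0.89,  -4.33,  -4.05], [1.20,  -3.31,  1.79], [1.31,  -3.51,  1.99]]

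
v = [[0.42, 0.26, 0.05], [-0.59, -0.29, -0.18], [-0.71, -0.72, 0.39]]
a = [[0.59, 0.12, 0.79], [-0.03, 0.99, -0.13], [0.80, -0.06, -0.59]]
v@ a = [[0.28,0.3,0.27], [-0.48,-0.35,-0.32], [-0.09,-0.82,-0.70]]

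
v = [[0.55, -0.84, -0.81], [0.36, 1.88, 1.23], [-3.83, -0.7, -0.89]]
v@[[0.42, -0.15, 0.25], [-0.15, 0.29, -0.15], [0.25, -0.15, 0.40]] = [[0.15, -0.20, -0.06], [0.18, 0.31, 0.3], [-1.73, 0.50, -1.21]]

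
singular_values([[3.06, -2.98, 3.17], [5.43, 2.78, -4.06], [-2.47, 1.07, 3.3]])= [8.13, 5.3, 2.44]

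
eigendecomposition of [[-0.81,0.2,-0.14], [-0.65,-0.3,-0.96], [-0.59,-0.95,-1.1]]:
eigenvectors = [[0.01, 0.75, -0.22], [0.56, -0.24, -0.76], [0.83, -0.62, 0.61]]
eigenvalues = [-1.74, -0.76, 0.29]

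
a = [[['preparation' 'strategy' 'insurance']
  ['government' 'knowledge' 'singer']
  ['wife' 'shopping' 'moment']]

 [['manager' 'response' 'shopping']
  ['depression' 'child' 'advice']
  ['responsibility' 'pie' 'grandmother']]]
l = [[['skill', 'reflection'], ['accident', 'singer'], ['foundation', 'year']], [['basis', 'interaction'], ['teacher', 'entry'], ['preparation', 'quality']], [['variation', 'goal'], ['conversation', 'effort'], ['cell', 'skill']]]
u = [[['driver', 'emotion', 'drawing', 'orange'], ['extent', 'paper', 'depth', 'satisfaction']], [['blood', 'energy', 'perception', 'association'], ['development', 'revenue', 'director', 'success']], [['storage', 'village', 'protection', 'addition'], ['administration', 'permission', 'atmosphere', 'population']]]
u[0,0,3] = 'orange'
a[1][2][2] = 'grandmother'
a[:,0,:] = [['preparation', 'strategy', 'insurance'], ['manager', 'response', 'shopping']]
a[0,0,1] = 'strategy'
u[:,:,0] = [['driver', 'extent'], ['blood', 'development'], ['storage', 'administration']]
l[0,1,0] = 'accident'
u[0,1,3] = 'satisfaction'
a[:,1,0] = ['government', 'depression']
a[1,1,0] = 'depression'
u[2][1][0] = 'administration'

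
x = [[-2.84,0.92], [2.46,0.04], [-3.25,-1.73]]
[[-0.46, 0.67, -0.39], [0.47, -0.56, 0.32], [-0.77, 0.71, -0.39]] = x @ [[0.19, -0.23, 0.13], [0.09, 0.02, -0.02]]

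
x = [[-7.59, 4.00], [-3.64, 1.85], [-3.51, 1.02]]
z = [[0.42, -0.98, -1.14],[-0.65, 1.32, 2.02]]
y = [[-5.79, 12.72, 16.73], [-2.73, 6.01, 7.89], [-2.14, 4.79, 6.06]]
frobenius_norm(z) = 2.95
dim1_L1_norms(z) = [2.54, 3.99]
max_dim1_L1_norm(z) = 3.99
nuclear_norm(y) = 25.54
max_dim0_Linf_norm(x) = 7.59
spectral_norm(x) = 10.16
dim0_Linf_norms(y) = [5.79, 12.72, 16.73]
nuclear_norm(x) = 10.84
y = x @ z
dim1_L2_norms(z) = [1.56, 2.5]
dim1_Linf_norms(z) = [1.14, 2.02]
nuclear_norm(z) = 3.11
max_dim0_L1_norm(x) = 14.74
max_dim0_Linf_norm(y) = 16.73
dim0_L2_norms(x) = [9.12, 4.52]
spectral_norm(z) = 2.94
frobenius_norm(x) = 10.18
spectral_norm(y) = 25.40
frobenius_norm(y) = 25.40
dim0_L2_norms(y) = [6.75, 14.86, 19.46]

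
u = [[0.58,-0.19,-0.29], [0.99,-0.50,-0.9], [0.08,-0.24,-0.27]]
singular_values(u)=[1.6, 0.26, 0.06]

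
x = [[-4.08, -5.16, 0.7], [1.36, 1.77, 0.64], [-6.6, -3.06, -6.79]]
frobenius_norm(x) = 12.17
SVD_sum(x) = [[-3.55, -2.42, -2.59], [1.52, 1.03, 1.11], [-6.84, -4.65, -4.98]] + [[-0.47,-2.80,3.25],[0.09,0.53,-0.61],[0.26,1.57,-1.83]] + [[-0.06, 0.05, 0.04], [-0.25, 0.21, 0.14], [-0.02, 0.02, 0.01]]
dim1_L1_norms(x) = [9.94, 3.77, 16.45]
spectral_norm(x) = 11.09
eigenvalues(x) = [(-4.9+2.22j), (-4.9-2.22j), (0.71+0j)]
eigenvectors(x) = [[0.23+0.33j,0.23-0.33j,(-0.67+0j)],[(0.06-0.05j),0.06+0.05j,0.67+0.00j],[(-0.91+0j),(-0.91-0j),(0.32+0j)]]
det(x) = 20.46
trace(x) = -9.10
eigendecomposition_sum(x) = [[(-1.98+3.23j), (-2.18+2.49j), (0.39+1.58j)], [0.62+0.30j, 0.49+0.35j, 0.28-0.10j], [(-3.33-7.85j), (-1.72-7.27j), (-3.41-1.36j)]] + [[-1.98-3.23j, -2.18-2.49j, 0.39-1.58j], [0.62-0.30j, (0.49-0.35j), 0.28+0.10j], [(-3.33+7.85j), -1.72+7.27j, -3.41+1.36j]] + [[-0.12-0.00j, (-0.79-0j), (-0.08-0j)], [(0.12+0j), 0.79+0.00j, (0.08+0j)], [(0.06+0j), (0.38+0j), (0.04+0j)]]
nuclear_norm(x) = 16.47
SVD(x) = [[-0.45, -0.86, 0.23], [0.19, 0.16, 0.97], [-0.87, 0.48, 0.09]] @ diag([11.086938735314883, 5.0125958484149375, 0.3680656732537096]) @ [[0.71, 0.48, 0.52],[0.11, 0.65, -0.75],[-0.7, 0.59, 0.41]]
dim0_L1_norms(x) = [12.04, 9.99, 8.13]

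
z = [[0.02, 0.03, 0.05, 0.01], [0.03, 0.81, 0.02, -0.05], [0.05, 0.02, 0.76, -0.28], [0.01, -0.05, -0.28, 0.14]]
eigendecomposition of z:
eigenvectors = [[0.78, -0.62, 0.06, 0.01], [-0.06, -0.02, 0.45, 0.89], [-0.26, -0.25, 0.83, -0.43], [-0.57, -0.74, -0.34, 0.12]]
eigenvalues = [-0.01, 0.05, 0.89, 0.79]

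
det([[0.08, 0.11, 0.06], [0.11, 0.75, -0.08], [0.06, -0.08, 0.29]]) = 0.010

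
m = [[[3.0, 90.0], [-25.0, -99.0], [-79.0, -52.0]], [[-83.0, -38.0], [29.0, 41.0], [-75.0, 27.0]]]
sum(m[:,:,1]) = -31.0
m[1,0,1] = -38.0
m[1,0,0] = -83.0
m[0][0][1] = 90.0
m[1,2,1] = 27.0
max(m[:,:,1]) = 90.0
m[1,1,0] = 29.0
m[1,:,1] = [-38.0, 41.0, 27.0]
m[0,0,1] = 90.0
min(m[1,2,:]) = -75.0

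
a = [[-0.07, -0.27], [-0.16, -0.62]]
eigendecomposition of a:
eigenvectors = [[0.97,  0.40], [-0.25,  0.92]]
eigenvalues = [-0.0, -0.69]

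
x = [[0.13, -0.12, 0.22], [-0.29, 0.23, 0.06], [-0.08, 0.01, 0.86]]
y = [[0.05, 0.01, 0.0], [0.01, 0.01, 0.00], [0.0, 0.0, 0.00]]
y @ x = [[0.0, -0.0, 0.01], [-0.00, 0.0, 0.0], [0.0, 0.00, 0.00]]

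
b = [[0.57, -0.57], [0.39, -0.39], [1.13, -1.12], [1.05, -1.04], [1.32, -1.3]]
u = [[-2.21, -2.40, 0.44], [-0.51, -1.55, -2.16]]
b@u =[[-0.97, -0.48, 1.48], [-0.66, -0.33, 1.01], [-1.93, -0.98, 2.92], [-1.79, -0.91, 2.71], [-2.25, -1.15, 3.39]]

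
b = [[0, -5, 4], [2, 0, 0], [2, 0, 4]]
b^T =[[0, 2, 2], [-5, 0, 0], [4, 0, 4]]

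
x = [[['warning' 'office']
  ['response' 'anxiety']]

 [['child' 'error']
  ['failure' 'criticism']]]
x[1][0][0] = 'child'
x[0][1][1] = 'anxiety'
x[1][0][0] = 'child'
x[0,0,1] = 'office'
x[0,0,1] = 'office'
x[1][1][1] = 'criticism'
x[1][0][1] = 'error'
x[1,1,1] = 'criticism'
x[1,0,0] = 'child'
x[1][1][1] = 'criticism'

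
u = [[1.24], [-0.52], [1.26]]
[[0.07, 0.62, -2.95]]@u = [[-3.95]]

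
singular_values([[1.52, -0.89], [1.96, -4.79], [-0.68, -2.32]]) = [5.69, 1.83]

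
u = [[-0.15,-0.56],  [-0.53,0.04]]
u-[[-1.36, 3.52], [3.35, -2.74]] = [[1.21, -4.08],  [-3.88, 2.78]]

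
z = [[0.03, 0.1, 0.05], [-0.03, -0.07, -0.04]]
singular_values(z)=[0.14, 0.01]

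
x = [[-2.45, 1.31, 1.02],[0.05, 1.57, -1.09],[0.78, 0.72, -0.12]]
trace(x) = -1.00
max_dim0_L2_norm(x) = 2.57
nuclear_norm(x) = 5.66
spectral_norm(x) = 3.00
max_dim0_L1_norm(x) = 3.6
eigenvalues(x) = [(-2.82+0j), (0.91+0.71j), (0.91-0.71j)]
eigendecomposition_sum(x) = [[(-2.47+0j), (0.55-0j), (1.15-0j)], [(0.19-0j), -0.04+0.00j, -0.09+0.00j], [0.66-0.00j, (-0.15+0j), -0.31+0.00j]] + [[(0.01+0.1j), (0.38-0.31j), (-0.07+0.47j)], [-0.07+0.16j, (0.81-0.11j), -0.50+0.61j], [0.06+0.14j, (0.43-0.61j), 0.09+0.72j]] + [[(0.01-0.1j), (0.38+0.31j), (-0.07-0.47j)], [-0.07-0.16j, 0.81+0.11j, (-0.5-0.61j)], [(0.06-0.14j), (0.43+0.61j), (0.09-0.72j)]]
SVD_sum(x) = [[-2.46, 1.38, 0.87], [-0.31, 0.17, 0.11], [0.29, -0.16, -0.1]] + [[-0.03, -0.11, 0.07], [0.48, 1.49, -1.01], [0.22, 0.67, -0.46]] + [[0.05, 0.04, 0.08], [-0.12, -0.09, -0.19], [0.27, 0.21, 0.44]]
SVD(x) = [[-0.99, 0.07, 0.16],[-0.12, -0.91, -0.40],[0.12, -0.41, 0.9]] @ diag([2.9984776623590785, 2.0457813530891222, 0.6161252824600497]) @ [[0.83,-0.47,-0.29],[-0.26,-0.8,0.54],[0.49,0.37,0.79]]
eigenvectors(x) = [[(0.96+0j), (-0.35+0.21j), -0.35-0.21j], [(-0.07+0j), -0.67+0.00j, (-0.67-0j)], [(-0.26+0j), -0.42+0.45j, (-0.42-0.45j)]]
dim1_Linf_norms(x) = [2.45, 1.57, 0.78]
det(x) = -3.78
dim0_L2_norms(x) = [2.57, 2.17, 1.5]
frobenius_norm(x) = 3.68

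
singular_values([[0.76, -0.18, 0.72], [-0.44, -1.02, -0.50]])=[1.36, 0.87]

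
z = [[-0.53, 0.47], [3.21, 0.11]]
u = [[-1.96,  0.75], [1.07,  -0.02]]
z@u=[[1.54, -0.41], [-6.17, 2.41]]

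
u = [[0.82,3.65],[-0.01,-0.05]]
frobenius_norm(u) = 3.74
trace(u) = 0.77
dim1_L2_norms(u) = [3.74, 0.05]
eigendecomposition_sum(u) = [[0.82, 3.62], [-0.01, -0.04]] + [[0.00, 0.03], [-0.00, -0.01]]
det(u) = -0.00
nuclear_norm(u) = 3.74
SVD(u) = [[-1.00, 0.01], [0.01, 1.00]] @ diag([3.7413231019671294, 0.0012027830468942843]) @ [[-0.22, -0.98], [0.98, -0.22]]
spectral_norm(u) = 3.74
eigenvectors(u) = [[1.0,-0.98], [-0.01,0.22]]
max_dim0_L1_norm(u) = 3.7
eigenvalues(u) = [0.78, -0.01]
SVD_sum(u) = [[0.82,3.65], [-0.01,-0.05]] + [[0.0, -0.0], [0.00, -0.00]]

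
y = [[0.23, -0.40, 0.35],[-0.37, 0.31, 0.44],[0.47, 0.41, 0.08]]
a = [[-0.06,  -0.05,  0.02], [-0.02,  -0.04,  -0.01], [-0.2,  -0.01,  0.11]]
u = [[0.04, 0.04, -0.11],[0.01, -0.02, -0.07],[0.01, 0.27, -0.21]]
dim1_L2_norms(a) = [0.08, 0.05, 0.23]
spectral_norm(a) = 0.24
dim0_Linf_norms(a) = [0.2, 0.05, 0.11]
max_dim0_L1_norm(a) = 0.28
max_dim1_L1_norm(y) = 1.12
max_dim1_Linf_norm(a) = 0.2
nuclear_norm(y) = 1.86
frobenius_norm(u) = 0.37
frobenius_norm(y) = 1.08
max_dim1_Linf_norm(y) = 0.47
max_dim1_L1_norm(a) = 0.32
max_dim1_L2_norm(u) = 0.34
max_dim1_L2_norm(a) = 0.23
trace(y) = 0.62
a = u @ y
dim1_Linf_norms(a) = [0.06, 0.04, 0.2]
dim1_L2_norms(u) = [0.12, 0.07, 0.34]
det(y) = -0.23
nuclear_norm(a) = 0.31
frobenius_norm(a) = 0.25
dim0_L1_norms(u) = [0.06, 0.33, 0.39]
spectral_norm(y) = 0.67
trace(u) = -0.19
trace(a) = 0.01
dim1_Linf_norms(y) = [0.4, 0.44, 0.47]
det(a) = -0.00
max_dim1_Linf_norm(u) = 0.27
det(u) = 0.00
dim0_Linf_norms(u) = [0.04, 0.27, 0.21]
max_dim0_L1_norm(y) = 1.12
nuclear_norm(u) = 0.47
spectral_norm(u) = 0.36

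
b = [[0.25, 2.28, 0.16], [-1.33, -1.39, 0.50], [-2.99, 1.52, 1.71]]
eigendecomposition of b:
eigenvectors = [[-0.42+0.13j, -0.42-0.13j, (0.45+0j)], [(0.02-0.11j), (0.02+0.11j), -0.11+0.00j], [-0.89+0.00j, -0.89-0.00j, (0.89+0j)]]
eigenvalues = [(0.28+0.61j), (0.28-0.61j), (0.01+0j)]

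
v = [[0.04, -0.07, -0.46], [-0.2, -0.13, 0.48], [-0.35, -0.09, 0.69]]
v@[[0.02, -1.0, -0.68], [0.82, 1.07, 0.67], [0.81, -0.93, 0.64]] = [[-0.43, 0.31, -0.37], [0.28, -0.39, 0.36], [0.48, -0.39, 0.62]]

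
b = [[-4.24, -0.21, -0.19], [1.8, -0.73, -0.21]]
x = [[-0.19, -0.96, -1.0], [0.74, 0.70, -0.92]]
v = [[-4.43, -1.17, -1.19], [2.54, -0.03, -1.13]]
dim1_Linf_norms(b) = [4.24, 1.8]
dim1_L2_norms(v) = [4.73, 2.78]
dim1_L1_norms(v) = [6.79, 3.7]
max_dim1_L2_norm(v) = 4.73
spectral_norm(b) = 4.61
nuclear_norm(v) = 6.90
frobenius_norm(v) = 5.49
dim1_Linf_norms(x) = [1.0, 0.92]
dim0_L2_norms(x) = [0.76, 1.19, 1.36]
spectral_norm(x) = 1.43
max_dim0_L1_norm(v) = 6.97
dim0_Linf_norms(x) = [0.74, 0.96, 1.0]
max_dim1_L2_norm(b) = 4.25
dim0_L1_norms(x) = [0.93, 1.66, 1.92]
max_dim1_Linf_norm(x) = 1.0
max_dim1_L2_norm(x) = 1.4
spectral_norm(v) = 5.23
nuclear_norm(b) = 5.41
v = x + b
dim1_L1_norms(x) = [2.15, 2.36]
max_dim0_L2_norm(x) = 1.36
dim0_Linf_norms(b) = [4.24, 0.73, 0.21]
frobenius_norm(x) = 1.96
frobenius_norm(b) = 4.68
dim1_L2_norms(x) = [1.4, 1.37]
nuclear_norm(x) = 2.77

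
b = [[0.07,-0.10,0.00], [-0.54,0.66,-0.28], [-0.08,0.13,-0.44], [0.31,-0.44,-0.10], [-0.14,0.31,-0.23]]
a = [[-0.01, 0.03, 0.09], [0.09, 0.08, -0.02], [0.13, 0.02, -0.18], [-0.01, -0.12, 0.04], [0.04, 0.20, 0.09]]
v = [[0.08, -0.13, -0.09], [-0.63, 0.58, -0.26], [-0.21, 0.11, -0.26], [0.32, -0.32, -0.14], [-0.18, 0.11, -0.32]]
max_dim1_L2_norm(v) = 0.89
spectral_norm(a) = 0.27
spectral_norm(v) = 1.07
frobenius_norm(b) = 1.23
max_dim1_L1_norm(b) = 1.48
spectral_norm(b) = 1.13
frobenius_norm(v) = 1.15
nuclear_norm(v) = 1.54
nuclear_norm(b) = 1.68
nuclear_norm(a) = 0.59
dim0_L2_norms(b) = [0.65, 0.87, 0.58]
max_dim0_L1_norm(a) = 0.45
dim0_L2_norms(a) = [0.16, 0.25, 0.22]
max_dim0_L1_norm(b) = 1.64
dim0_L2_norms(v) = [0.76, 0.69, 0.52]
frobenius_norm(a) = 0.37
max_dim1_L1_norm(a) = 0.33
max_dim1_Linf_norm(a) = 0.2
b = v + a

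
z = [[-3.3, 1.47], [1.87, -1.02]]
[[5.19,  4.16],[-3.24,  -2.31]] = z @ [[-0.86, -1.38], [1.6, -0.27]]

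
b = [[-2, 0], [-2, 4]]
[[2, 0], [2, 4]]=b@[[-1, 0], [0, 1]]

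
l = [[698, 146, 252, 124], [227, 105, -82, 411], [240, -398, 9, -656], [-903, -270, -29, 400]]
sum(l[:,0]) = 262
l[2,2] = 9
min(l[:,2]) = -82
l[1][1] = 105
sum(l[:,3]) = 279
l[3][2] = -29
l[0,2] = 252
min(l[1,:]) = -82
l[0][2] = 252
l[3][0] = -903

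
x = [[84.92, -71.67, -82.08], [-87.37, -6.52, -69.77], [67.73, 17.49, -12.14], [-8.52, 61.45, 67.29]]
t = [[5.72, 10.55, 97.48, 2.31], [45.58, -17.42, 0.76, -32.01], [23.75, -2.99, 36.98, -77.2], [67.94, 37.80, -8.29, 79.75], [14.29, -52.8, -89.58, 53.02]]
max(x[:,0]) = 84.92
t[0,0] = 5.72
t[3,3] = 79.75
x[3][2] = 67.29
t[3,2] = -8.29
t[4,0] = 14.29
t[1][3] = -32.01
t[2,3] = -77.2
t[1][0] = 45.58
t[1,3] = -32.01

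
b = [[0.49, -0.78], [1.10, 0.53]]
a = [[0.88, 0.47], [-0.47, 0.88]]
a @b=[[0.95,-0.44], [0.74,0.83]]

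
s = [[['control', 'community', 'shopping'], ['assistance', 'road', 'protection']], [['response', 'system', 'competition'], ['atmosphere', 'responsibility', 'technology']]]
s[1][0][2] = 'competition'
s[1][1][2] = 'technology'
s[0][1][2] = 'protection'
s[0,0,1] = 'community'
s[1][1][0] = 'atmosphere'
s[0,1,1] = 'road'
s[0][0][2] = 'shopping'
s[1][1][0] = 'atmosphere'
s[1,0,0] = 'response'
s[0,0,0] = 'control'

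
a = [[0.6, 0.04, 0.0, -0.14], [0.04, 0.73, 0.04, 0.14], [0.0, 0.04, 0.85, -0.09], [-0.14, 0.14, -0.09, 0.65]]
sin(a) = [[0.56, 0.04, -0.0, -0.11], [0.04, 0.66, 0.03, 0.11], [-0.00, 0.03, 0.75, -0.07], [-0.11, 0.11, -0.07, 0.59]]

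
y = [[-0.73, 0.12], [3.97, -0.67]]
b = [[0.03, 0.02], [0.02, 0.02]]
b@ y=[[0.06, -0.01], [0.06, -0.01]]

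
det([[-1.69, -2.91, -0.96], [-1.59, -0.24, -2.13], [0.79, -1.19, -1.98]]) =15.540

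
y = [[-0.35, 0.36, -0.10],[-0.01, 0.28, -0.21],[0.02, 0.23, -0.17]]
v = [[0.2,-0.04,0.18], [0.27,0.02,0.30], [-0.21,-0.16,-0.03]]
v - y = [[0.55, -0.40, 0.28],[0.28, -0.26, 0.51],[-0.23, -0.39, 0.14]]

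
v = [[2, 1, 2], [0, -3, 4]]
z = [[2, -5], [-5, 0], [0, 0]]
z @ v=[[4, 17, -16], [-10, -5, -10], [0, 0, 0]]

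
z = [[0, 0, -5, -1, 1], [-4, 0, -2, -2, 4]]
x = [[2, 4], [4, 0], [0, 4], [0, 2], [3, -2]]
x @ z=[[-16, 0, -18, -10, 18], [0, 0, -20, -4, 4], [-16, 0, -8, -8, 16], [-8, 0, -4, -4, 8], [8, 0, -11, 1, -5]]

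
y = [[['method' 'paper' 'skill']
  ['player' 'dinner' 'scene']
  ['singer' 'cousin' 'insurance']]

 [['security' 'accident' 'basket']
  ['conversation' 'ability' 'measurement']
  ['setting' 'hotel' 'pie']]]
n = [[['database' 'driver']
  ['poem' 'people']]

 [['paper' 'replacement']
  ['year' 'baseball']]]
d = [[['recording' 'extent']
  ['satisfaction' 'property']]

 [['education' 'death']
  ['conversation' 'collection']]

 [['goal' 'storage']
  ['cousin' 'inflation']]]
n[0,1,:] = ['poem', 'people']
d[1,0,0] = 'education'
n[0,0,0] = 'database'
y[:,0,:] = [['method', 'paper', 'skill'], ['security', 'accident', 'basket']]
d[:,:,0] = [['recording', 'satisfaction'], ['education', 'conversation'], ['goal', 'cousin']]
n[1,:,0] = ['paper', 'year']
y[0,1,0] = 'player'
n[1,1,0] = 'year'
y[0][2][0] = 'singer'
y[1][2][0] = 'setting'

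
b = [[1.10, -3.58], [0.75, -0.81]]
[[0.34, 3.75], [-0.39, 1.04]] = b@[[-0.93, 0.38], [-0.38, -0.93]]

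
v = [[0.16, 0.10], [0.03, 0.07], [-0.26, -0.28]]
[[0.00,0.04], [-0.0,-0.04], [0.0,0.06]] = v@[[0.07, 0.86], [-0.08, -1.00]]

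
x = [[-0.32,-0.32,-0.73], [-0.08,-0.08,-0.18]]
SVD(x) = [[-0.97, -0.24], [-0.24, 0.97]] @ diag([0.8848154412359638, 0.0012786517924213844]) @ [[0.37,0.37,0.85],[-0.6,-0.60,0.53]]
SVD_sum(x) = [[-0.32, -0.32, -0.73],[-0.08, -0.08, -0.18]] + [[0.0, 0.0, -0.00], [-0.00, -0.0, 0.00]]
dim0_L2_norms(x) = [0.33, 0.33, 0.75]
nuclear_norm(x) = 0.89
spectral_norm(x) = 0.88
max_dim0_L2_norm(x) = 0.75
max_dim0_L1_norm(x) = 0.91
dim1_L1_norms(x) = [1.37, 0.34]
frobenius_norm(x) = 0.88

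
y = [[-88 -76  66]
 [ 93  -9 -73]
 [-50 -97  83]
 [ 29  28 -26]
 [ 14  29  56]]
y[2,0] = -50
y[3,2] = -26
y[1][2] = -73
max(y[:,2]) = 83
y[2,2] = 83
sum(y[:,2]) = 106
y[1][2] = -73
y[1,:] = [93, -9, -73]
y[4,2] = 56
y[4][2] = 56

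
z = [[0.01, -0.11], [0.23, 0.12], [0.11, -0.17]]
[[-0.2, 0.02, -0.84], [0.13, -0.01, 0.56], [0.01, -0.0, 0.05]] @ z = [[-0.09, 0.17],[0.06, -0.11],[0.01, -0.01]]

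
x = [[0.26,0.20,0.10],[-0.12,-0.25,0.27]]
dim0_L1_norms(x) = [0.38, 0.45, 0.37]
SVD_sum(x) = [[0.15,0.19,-0.09], [-0.20,-0.26,0.13]] + [[0.11,0.01,0.19], [0.08,0.01,0.14]]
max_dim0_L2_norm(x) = 0.32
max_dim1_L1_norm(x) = 0.64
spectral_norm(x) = 0.44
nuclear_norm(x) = 0.71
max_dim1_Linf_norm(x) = 0.27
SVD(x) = [[-0.60,0.8], [0.8,0.60]] @ diag([0.43616590113191656, 0.2777756409222795]) @ [[-0.58, -0.73, 0.36], [0.49, 0.04, 0.87]]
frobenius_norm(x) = 0.52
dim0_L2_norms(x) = [0.29, 0.32, 0.29]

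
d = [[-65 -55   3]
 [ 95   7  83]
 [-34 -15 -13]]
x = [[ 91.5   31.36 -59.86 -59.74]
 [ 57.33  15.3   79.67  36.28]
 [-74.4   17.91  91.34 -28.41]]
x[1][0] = 57.33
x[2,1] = 17.91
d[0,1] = -55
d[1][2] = 83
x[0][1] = 31.36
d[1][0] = 95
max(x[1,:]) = 79.67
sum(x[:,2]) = 111.15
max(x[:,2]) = 91.34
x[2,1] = 17.91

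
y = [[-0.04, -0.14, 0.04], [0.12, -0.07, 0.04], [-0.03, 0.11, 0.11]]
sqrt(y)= [[0.27, -0.35, 0.08], [0.29, 0.16, 0.03], [-0.11, 0.14, 0.34]]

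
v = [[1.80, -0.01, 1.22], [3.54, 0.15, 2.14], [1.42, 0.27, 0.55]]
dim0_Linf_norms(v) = [3.54, 0.27, 2.14]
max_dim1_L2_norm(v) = 4.14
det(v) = 0.00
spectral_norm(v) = 4.91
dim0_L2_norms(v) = [4.22, 0.31, 2.52]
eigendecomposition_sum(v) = [[1.75,0.10,1.03], [3.52,0.19,2.06], [1.51,0.08,0.88]] + [[-0.0, 0.0, -0.00], [0.00, -0.0, 0.0], [0.00, -0.0, 0.0]] + [[0.05,-0.11,0.19], [0.02,-0.04,0.07], [-0.09,0.19,-0.34]]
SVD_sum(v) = [[1.86, 0.09, 1.11], [3.55, 0.17, 2.12], [1.30, 0.06, 0.77]] + [[-0.06, -0.10, 0.11], [-0.01, -0.02, 0.02], [0.12, 0.21, -0.22]] + [[-0.00, 0.00, 0.00], [0.0, -0.00, -0.00], [-0.00, 0.00, 0.0]]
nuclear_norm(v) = 5.28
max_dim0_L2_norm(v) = 4.22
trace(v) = 2.50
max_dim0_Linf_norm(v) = 3.54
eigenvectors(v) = [[-0.42, -0.35, -0.49], [-0.84, 0.77, -0.19], [-0.36, 0.53, 0.85]]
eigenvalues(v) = [2.83, -0.0, -0.33]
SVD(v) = [[-0.44, 0.44, 0.78], [-0.84, 0.1, -0.53], [-0.31, -0.89, 0.33]] @ diag([4.911111967506374, 0.36738930918410173, 0.0020828137001960905]) @ [[-0.86, -0.04, -0.51],  [-0.38, -0.63, 0.68],  [-0.35, 0.78, 0.52]]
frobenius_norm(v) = 4.92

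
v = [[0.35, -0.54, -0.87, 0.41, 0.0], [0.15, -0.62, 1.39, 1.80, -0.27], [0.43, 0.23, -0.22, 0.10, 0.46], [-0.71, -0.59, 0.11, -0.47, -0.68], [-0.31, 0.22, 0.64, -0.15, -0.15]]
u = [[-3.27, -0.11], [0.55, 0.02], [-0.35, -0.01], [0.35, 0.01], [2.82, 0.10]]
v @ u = [[-0.99, -0.04],[-1.45, -0.05],[0.13, 0.01],[-0.12, -0.01],[0.44, 0.02]]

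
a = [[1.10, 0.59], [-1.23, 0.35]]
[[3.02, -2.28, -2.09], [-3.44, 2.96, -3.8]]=a @ [[2.78,-2.29,1.36], [-0.07,0.41,-6.08]]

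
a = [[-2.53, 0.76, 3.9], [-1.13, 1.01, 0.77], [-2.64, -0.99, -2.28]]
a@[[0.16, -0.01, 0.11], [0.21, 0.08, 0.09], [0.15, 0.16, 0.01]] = [[0.34, 0.71, -0.17], [0.15, 0.22, -0.03], [-0.97, -0.42, -0.40]]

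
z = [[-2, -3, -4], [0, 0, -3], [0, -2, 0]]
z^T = [[-2, 0, 0], [-3, 0, -2], [-4, -3, 0]]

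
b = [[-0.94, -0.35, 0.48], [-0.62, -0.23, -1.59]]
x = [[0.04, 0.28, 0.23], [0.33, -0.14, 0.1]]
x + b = [[-0.90, -0.07, 0.71], [-0.29, -0.37, -1.49]]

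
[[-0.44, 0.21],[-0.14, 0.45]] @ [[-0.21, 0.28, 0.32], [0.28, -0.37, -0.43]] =[[0.15, -0.20, -0.23],[0.16, -0.21, -0.24]]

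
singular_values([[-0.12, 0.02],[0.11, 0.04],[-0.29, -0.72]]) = [0.78, 0.15]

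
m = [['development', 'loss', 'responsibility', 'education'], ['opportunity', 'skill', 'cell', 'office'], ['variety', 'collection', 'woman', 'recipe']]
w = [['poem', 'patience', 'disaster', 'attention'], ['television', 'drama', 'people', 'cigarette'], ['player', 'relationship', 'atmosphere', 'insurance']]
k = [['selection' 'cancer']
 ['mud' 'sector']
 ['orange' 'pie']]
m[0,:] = ['development', 'loss', 'responsibility', 'education']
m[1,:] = ['opportunity', 'skill', 'cell', 'office']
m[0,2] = 'responsibility'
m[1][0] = 'opportunity'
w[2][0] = 'player'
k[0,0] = 'selection'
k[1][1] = 'sector'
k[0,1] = 'cancer'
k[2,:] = ['orange', 'pie']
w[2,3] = 'insurance'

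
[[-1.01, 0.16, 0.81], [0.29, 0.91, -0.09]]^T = [[-1.01,0.29], [0.16,0.91], [0.81,-0.09]]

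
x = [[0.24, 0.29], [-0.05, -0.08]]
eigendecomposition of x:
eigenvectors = [[0.98, -0.74], [-0.19, 0.68]]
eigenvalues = [0.19, -0.03]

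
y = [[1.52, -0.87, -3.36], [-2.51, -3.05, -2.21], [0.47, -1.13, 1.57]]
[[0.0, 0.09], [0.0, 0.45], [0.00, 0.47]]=y @ [[-0.00, 0.08],  [0.0, -0.27],  [-0.0, 0.08]]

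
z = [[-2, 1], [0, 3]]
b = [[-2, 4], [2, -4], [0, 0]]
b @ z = [[4, 10], [-4, -10], [0, 0]]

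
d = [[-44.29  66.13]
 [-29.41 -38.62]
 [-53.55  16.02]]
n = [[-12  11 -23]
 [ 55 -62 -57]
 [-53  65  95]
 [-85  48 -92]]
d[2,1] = 16.02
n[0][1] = 11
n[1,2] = -57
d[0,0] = -44.29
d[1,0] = -29.41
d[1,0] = -29.41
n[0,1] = 11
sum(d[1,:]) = -68.03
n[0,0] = -12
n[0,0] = -12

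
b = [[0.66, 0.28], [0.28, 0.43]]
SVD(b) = [[-0.83, -0.56], [-0.56, 0.83]] @ diag([0.8476962173533064, 0.24230378264669372]) @ [[-0.83, -0.56], [-0.56, 0.83]]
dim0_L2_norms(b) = [0.72, 0.51]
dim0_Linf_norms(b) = [0.66, 0.43]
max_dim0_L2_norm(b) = 0.72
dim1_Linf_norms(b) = [0.66, 0.43]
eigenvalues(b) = [0.85, 0.24]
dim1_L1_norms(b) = [0.94, 0.71]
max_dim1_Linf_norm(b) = 0.66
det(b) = 0.21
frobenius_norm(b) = 0.88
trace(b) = 1.09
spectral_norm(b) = 0.85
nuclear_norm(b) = 1.09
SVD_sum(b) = [[0.58, 0.39], [0.39, 0.26]] + [[0.08, -0.11],[-0.11, 0.17]]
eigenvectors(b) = [[0.83, -0.56], [0.56, 0.83]]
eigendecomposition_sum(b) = [[0.58, 0.39],[0.39, 0.26]] + [[0.08,-0.11], [-0.11,0.17]]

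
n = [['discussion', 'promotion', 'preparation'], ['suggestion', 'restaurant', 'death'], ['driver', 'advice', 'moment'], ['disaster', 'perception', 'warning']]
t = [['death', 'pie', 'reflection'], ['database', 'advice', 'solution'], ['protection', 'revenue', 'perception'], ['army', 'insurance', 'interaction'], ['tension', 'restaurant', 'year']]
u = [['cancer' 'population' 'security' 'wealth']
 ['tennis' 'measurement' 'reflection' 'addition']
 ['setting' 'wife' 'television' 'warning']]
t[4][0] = 'tension'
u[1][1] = 'measurement'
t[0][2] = 'reflection'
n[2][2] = 'moment'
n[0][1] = 'promotion'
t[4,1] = 'restaurant'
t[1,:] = ['database', 'advice', 'solution']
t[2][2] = 'perception'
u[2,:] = ['setting', 'wife', 'television', 'warning']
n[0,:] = ['discussion', 'promotion', 'preparation']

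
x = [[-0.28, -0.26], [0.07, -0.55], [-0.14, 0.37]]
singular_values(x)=[0.71, 0.32]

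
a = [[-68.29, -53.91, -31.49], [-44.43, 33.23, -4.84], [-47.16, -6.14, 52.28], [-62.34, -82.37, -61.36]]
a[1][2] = -4.84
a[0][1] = -53.91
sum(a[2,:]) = -1.019999999999996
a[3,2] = -61.36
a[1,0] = -44.43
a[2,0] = -47.16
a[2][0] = -47.16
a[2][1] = -6.14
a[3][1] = -82.37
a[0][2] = -31.49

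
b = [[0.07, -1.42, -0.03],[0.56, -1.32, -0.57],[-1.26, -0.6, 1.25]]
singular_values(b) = [2.04, 1.94, 0.03]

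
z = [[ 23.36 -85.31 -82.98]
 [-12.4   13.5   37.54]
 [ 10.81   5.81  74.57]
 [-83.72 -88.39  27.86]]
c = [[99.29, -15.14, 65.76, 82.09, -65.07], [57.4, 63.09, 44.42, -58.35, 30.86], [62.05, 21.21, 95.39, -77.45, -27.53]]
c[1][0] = 57.4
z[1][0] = -12.4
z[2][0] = 10.81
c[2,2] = 95.39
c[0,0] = 99.29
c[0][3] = 82.09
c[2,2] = 95.39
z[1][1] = 13.5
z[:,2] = [-82.98, 37.54, 74.57, 27.86]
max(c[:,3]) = 82.09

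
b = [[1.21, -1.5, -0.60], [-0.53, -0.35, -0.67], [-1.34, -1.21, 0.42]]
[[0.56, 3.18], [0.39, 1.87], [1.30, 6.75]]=b @ [[-0.35, -1.65], [-0.67, -3.61], [0.04, 0.40]]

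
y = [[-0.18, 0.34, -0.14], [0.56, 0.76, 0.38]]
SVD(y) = [[0.12, 0.99], [0.99, -0.12]] @ diag([1.0237090828468107, 0.39397933156060616]) @ [[0.52, 0.78, 0.35], [-0.62, 0.63, -0.47]]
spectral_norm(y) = 1.02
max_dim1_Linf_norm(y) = 0.76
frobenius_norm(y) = 1.10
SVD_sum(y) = [[0.06, 0.09, 0.04],[0.53, 0.79, 0.36]] + [[-0.24, 0.25, -0.18], [0.03, -0.03, 0.02]]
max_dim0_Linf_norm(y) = 0.76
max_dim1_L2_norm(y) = 1.02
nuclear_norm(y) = 1.42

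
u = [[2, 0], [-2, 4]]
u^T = [[2, -2], [0, 4]]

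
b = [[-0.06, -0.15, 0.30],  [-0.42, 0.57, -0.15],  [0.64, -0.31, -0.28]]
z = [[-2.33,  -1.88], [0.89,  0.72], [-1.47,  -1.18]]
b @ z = [[-0.43, -0.35], [1.71, 1.38], [-1.36, -1.10]]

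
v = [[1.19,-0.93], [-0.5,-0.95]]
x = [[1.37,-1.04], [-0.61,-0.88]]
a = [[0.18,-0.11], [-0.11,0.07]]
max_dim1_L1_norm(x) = 2.41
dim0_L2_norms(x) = [1.5, 1.36]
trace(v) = 0.24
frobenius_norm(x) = 2.03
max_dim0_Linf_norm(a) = 0.18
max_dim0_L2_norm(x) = 1.5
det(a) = 0.00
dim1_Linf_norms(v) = [1.19, 0.95]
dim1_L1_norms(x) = [2.41, 1.49]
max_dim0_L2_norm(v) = 1.33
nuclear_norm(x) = 2.79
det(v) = -1.60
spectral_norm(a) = 0.25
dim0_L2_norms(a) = [0.21, 0.13]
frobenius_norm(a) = 0.25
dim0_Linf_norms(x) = [1.37, 1.04]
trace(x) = 0.49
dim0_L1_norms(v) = [1.69, 1.88]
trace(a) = 0.25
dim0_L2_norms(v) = [1.29, 1.33]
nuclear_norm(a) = 0.25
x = a + v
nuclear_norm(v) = 2.57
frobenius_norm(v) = 1.85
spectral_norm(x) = 1.72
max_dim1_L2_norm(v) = 1.51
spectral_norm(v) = 1.53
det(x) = -1.84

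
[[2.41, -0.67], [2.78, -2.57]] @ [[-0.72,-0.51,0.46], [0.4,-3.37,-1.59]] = [[-2.0, 1.03, 2.17], [-3.03, 7.24, 5.37]]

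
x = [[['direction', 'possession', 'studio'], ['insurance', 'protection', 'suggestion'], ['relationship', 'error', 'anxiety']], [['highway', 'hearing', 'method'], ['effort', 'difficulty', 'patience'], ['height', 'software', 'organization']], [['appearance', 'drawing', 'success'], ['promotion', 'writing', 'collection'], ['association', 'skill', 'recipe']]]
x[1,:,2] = ['method', 'patience', 'organization']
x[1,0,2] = 'method'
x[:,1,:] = [['insurance', 'protection', 'suggestion'], ['effort', 'difficulty', 'patience'], ['promotion', 'writing', 'collection']]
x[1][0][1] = 'hearing'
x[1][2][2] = 'organization'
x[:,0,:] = [['direction', 'possession', 'studio'], ['highway', 'hearing', 'method'], ['appearance', 'drawing', 'success']]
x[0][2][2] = 'anxiety'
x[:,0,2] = ['studio', 'method', 'success']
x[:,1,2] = ['suggestion', 'patience', 'collection']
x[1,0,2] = 'method'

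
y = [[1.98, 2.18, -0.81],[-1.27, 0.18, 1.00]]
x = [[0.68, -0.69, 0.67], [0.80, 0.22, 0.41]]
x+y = [[2.66, 1.49, -0.14], [-0.47, 0.4, 1.41]]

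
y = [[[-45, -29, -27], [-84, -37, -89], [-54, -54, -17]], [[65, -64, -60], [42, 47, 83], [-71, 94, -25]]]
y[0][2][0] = -54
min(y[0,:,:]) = -89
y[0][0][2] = -27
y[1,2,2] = -25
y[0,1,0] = -84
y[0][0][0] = -45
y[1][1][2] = 83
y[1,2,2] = -25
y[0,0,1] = -29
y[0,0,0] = -45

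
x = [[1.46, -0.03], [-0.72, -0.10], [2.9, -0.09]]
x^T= [[1.46, -0.72, 2.90], [-0.03, -0.1, -0.09]]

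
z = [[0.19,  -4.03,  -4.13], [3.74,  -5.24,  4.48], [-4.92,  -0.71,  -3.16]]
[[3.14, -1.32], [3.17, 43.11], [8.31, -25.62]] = z @ [[-1.84, 3.50], [-1.44, -2.90], [0.56, 3.31]]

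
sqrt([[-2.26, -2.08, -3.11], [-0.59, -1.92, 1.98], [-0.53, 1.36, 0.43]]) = [[(0.19+1.47j), (-0.45+0.7j), (-0.99+1.11j)], [-0.12+0.20j, (0.28+1.35j), 0.62-0.71j], [(-0.17+0.19j), (0.42-0.48j), 0.92+0.54j]]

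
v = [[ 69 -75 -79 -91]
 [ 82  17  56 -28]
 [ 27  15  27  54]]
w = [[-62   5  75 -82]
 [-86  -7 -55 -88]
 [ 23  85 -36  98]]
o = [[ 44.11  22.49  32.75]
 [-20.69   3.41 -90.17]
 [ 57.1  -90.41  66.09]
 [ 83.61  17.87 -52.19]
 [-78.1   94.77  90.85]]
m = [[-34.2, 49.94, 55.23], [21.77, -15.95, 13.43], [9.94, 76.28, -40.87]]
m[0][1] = 49.94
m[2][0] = 9.94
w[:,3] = [-82, -88, 98]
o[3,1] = 17.87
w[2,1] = 85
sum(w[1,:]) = -236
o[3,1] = 17.87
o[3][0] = 83.61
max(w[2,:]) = 98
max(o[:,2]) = 90.85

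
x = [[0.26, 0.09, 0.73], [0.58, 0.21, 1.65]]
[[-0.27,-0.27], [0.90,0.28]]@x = [[-0.23, -0.08, -0.64],[0.4, 0.14, 1.12]]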